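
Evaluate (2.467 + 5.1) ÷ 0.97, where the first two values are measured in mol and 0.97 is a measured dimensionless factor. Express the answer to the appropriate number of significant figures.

2.467 mol + 5.1 mol = 7.567 mol; the sum is limited to 1 decimal place (2 s.f.).
Carrying full precision, 7.567 ÷ 0.97 = 7.80103092784… mol; 0.97 has 2 s.f., so the result keeps min(2, 2) = 2 s.f.
Rounded to 2 significant figures: 7.8 mol.

7.8 mol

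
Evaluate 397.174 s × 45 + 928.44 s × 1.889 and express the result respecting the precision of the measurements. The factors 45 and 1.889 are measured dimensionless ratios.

397.174 × 45 = 17872.83 → 1.8 × 10^4 s (2 s.f., last digit at the 10^3 place).
928.44 × 1.889 = 1753.82316 → 1754 s (4 s.f., last digit at the 10^0 place).
Sum: 19626.65316 s; keep the coarser place, 10^3.
Result: 2.0 × 10^4 s.

2.0 × 10^4 s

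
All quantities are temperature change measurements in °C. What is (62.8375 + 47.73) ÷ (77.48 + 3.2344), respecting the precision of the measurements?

1.370

62.8375 + 47.73 = 110.5675, limited to 2 d.p. → 5 s.f.; 77.48 + 3.2344 = 80.7144, limited to 2 d.p. → 4 s.f.
Carrying full precision, 110.5675 ÷ 80.7144 = 1.36986089223…; keep min(5, 4) = 4 s.f.
Rounded to 4 significant figures: 1.370.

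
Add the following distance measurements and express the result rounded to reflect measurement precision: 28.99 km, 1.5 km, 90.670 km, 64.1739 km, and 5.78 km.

28.99 km + 1.5 km + 90.670 km + 64.1739 km + 5.78 km = 191.1139 km.
Addition/subtraction keeps the fewest decimal places: 28.99 → 2 decimal places, 1.5 → 1 decimal place, 90.670 → 3 decimal places, 64.1739 → 4 decimal places, 5.78 → 2 decimal places; limit is 1.
Rounded to 1 decimal place: 191.1 km.

191.1 km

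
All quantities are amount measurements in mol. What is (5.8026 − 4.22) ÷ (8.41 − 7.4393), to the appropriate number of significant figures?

1.6

5.8026 − 4.22 = 1.5826, limited to 2 d.p. → 3 s.f.; 8.41 − 7.4393 = 0.9707, limited to 2 d.p. → 2 s.f.
Carrying full precision, 1.5826 ÷ 0.9707 = 1.6303698362…; keep min(3, 2) = 2 s.f.
Rounded to 2 significant figures: 1.6.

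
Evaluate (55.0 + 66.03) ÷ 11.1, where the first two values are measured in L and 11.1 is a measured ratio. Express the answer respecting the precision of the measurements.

10.9 L

55.0 L + 66.03 L = 121.03 L; the sum is limited to 1 decimal place (4 s.f.).
Carrying full precision, 121.03 ÷ 11.1 = 10.9036036036… L; 11.1 has 3 s.f., so the result keeps min(4, 3) = 3 s.f.
Rounded to 3 significant figures: 10.9 L.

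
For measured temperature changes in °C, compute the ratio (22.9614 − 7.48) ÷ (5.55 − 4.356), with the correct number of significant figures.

22.9614 − 7.48 = 15.4814, limited to 2 d.p. → 4 s.f.; 5.55 − 4.356 = 1.194, limited to 2 d.p. → 3 s.f.
Carrying full precision, 15.4814 ÷ 1.194 = 12.9659966499…; keep min(4, 3) = 3 s.f.
Rounded to 3 significant figures: 13.0.

13.0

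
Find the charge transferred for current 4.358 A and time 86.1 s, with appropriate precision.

375 C

charge transferred = 4.358 A × 86.1 s = 375.2238 C.
4.358 has 4 significant figures; 86.1 has 3.
Division/multiplication keeps the fewest: 3 significant figures.
Rounded: 375 C.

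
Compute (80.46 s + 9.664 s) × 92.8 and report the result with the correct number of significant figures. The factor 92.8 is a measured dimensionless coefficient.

80.46 s + 9.664 s = 90.124 s; the sum is limited to 2 decimal places (4 s.f.).
Carrying full precision, 90.124 × 92.8 = 8363.5072 s; 92.8 has 3 s.f., so the result keeps min(4, 3) = 3 s.f.
Rounded to 3 significant figures: 8.36 × 10³ s.

8.36 × 10³ s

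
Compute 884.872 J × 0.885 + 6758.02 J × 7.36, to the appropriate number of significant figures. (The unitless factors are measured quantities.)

884.872 × 0.885 = 783.11172 → 783 J (3 s.f., last digit at the 10^0 place).
6758.02 × 7.36 = 49739.0272 → 4.97 × 10^4 J (3 s.f., last digit at the 10^2 place).
Sum: 50522.13892 J; keep the coarser place, 10^2.
Result: 5.05 × 10^4 J.

5.05 × 10^4 J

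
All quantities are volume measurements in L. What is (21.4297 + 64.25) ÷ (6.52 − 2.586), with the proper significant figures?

21.8

21.4297 + 64.25 = 85.6797, limited to 2 d.p. → 4 s.f.; 6.52 − 2.586 = 3.934, limited to 2 d.p. → 3 s.f.
Carrying full precision, 85.6797 ÷ 3.934 = 21.7792831723…; keep min(4, 3) = 3 s.f.
Rounded to 3 significant figures: 21.8.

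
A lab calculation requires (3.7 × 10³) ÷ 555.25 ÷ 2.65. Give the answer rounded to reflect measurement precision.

2.5

(3.7 × 10³) ÷ 555.25 ÷ 2.65 = 2.51459057198…
Multiplication/division keeps the fewest significant figures: 3.7 × 10³ → 2 s.f., 555.25 → 5 s.f., 2.65 → 3 s.f.; limit is 2.
Rounded to 2 significant figures: 2.5.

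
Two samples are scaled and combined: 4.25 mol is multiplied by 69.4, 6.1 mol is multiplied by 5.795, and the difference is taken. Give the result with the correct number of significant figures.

2.60 × 10^2 mol

4.25 × 69.4 = 294.95 → 295 mol (3 s.f., last digit at the 10^0 place).
6.1 × 5.795 = 35.3495 → 35 mol (2 s.f., last digit at the 10^0 place).
Difference: 259.6005 mol; keep the coarser place, 10^0.
Result: 2.60 × 10^2 mol.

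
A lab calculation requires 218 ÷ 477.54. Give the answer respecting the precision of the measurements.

218 ÷ 477.54 = 0.456506261256…
Multiplication/division keeps the fewest significant figures: 218 → 3 s.f., 477.54 → 5 s.f.; limit is 3.
Rounded to 3 significant figures: 0.457.

0.457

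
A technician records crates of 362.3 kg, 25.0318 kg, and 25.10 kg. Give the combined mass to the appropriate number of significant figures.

412.4 kg

362.3 kg + 25.0318 kg + 25.10 kg = 412.4318 kg.
Addition/subtraction keeps the fewest decimal places: 362.3 → 1 decimal place, 25.0318 → 4 decimal places, 25.10 → 2 decimal places; limit is 1.
Rounded to 1 decimal place: 412.4 kg.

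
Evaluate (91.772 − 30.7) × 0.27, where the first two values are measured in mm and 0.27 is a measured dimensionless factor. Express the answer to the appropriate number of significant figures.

91.772 mm − 30.7 mm = 61.072 mm; the difference is limited to 1 decimal place (3 s.f.).
Carrying full precision, 61.072 × 0.27 = 16.48944 mm; 0.27 has 2 s.f., so the result keeps min(3, 2) = 2 s.f.
Rounded to 2 significant figures: 16 mm.

16 mm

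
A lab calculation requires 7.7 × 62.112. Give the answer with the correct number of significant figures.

7.7 × 62.112 = 478.2624
Multiplication/division keeps the fewest significant figures: 7.7 → 2 s.f., 62.112 → 5 s.f.; limit is 2.
Rounded to 2 significant figures: 4.8 × 10^2.

4.8 × 10^2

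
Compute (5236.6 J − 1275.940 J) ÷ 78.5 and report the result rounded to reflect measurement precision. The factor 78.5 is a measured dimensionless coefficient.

50.5 J

5236.6 J − 1275.940 J = 3960.660 J; the difference is limited to 1 decimal place (5 s.f.).
Carrying full precision, 3960.660 ÷ 78.5 = 50.4542675159… J; 78.5 has 3 s.f., so the result keeps min(5, 3) = 3 s.f.
Rounded to 3 significant figures: 50.5 J.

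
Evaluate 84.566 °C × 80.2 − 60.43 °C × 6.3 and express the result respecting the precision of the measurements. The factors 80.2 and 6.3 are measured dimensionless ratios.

84.566 × 80.2 = 6782.1932 → 6.78 × 10³ °C (3 s.f., last digit at the 10^1 place).
60.43 × 6.3 = 380.709 → 3.8 × 10² °C (2 s.f., last digit at the 10^1 place).
Difference: 6401.4842 °C; keep the coarser place, 10^1.
Result: 6.40 × 10³ °C.

6.40 × 10³ °C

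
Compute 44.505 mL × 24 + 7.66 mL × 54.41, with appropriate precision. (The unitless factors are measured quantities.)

44.505 × 24 = 1068.12 → 1.1 × 10^3 mL (2 s.f., last digit at the 10^2 place).
7.66 × 54.41 = 416.7806 → 417 mL (3 s.f., last digit at the 10^0 place).
Sum: 1484.9006 mL; keep the coarser place, 10^2.
Result: 1.5 × 10^3 mL.

1.5 × 10^3 mL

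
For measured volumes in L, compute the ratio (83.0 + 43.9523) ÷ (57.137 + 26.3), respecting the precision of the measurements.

1.52

83.0 + 43.9523 = 126.9523, limited to 1 d.p. → 4 s.f.; 57.137 + 26.3 = 83.437, limited to 1 d.p. → 3 s.f.
Carrying full precision, 126.9523 ÷ 83.437 = 1.5215348107…; keep min(4, 3) = 3 s.f.
Rounded to 3 significant figures: 1.52.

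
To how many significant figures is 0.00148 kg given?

3

0.00148: leading zeros are not significant.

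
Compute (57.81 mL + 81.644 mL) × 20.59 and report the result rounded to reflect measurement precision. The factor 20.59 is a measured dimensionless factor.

57.81 mL + 81.644 mL = 139.454 mL; the sum is limited to 2 decimal places (5 s.f.).
Carrying full precision, 139.454 × 20.59 = 2871.35786 mL; 20.59 has 4 s.f., so the result keeps min(5, 4) = 4 s.f.
Rounded to 4 significant figures: 2.871 × 10^3 mL.

2.871 × 10^3 mL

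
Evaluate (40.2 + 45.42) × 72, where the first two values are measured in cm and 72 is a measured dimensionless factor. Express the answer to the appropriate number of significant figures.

40.2 cm + 45.42 cm = 85.62 cm; the sum is limited to 1 decimal place (3 s.f.).
Carrying full precision, 85.62 × 72 = 6164.64 cm; 72 has 2 s.f., so the result keeps min(3, 2) = 2 s.f.
Rounded to 2 significant figures: 6.2 × 10^3 cm.

6.2 × 10^3 cm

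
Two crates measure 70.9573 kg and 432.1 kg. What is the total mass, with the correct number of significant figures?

503.1 kg

70.9573 kg + 432.1 kg = 503.0573 kg.
Addition/subtraction keeps the fewest decimal places: 70.9573 → 4 decimal places, 432.1 → 1 decimal place; limit is 1.
Rounded to 1 decimal place: 503.1 kg.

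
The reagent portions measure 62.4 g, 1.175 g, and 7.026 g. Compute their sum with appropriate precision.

62.4 g + 1.175 g + 7.026 g = 70.601 g.
Addition/subtraction keeps the fewest decimal places: 62.4 → 1 decimal place, 1.175 → 3 decimal places, 7.026 → 3 decimal places; limit is 1.
Rounded to 1 decimal place: 70.6 g.

70.6 g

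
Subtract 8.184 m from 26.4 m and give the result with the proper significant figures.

18.2 m

26.4 m − 8.184 m = 18.216 m.
Addition/subtraction keeps the fewest decimal places: 26.4 → 1 decimal place, 8.184 → 3 decimal places; limit is 1.
Rounded to 1 decimal place: 18.2 m.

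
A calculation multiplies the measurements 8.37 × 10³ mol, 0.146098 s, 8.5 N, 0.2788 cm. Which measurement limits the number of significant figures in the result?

8.37 × 10³ mol → 3 s.f.; 0.146098 s → 6 s.f.; 8.5 N → 2 s.f.; 0.2788 cm → 4 s.f.
The fewest is 2 significant figures, from 8.5 N.

8.5 N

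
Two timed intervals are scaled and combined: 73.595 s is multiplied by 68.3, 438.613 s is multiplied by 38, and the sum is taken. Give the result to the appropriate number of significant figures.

2.2 × 10^4 s

73.595 × 68.3 = 5026.5385 → 5.03 × 10^3 s (3 s.f., last digit at the 10^1 place).
438.613 × 38 = 16667.294 → 1.7 × 10^4 s (2 s.f., last digit at the 10^3 place).
Sum: 21693.8325 s; keep the coarser place, 10^3.
Result: 2.2 × 10^4 s.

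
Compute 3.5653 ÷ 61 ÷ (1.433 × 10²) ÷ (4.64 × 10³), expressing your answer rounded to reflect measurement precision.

3.5653 ÷ 61 ÷ (1.433 × 10²) ÷ (4.64 × 10³) = 8.79026713063 × 10^-8…
Multiplication/division keeps the fewest significant figures: 3.5653 → 5 s.f., 61 → 2 s.f., 1.433 × 10² → 4 s.f., 4.64 × 10³ → 3 s.f.; limit is 2.
Rounded to 2 significant figures: 8.8 × 10⁻⁸.

8.8 × 10⁻⁸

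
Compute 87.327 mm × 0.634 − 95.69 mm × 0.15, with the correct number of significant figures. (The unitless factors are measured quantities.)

87.327 × 0.634 = 55.365318 → 55.4 mm (3 s.f., last digit at the 10^-1 place).
95.69 × 0.15 = 14.3535 → 14 mm (2 s.f., last digit at the 10^0 place).
Difference: 41.011818 mm; keep the coarser place, 10^0.
Result: 41 mm.

41 mm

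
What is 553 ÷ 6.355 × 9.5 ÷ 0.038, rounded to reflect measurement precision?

553 ÷ 6.355 × 9.5 ÷ 0.038 = 21754.5239969…
Multiplication/division keeps the fewest significant figures: 553 → 3 s.f., 6.355 → 4 s.f., 9.5 → 2 s.f., 0.038 → 2 s.f.; limit is 2.
Rounded to 2 significant figures: 2.2 × 10^4.

2.2 × 10^4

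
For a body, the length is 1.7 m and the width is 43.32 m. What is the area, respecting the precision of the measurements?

74 m²

area = 1.7 m × 43.32 m = 73.644 m².
1.7 has 2 significant figures; 43.32 has 4.
Division/multiplication keeps the fewest: 2 significant figures.
Rounded: 74 m².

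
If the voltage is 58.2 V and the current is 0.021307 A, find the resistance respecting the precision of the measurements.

2.73 × 10³ Ω

resistance = 58.2 V ÷ 0.021307 A = 2731.49669123… Ω.
58.2 has 3 significant figures; 0.021307 has 5.
Division/multiplication keeps the fewest: 3 significant figures.
Rounded: 2.73 × 10³ Ω.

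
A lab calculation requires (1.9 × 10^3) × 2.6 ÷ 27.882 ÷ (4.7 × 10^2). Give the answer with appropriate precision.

(1.9 × 10^3) × 2.6 ÷ 27.882 ÷ (4.7 × 10^2) = 0.376968592564…
Multiplication/division keeps the fewest significant figures: 1.9 × 10^3 → 2 s.f., 2.6 → 2 s.f., 27.882 → 5 s.f., 4.7 × 10^2 → 2 s.f.; limit is 2.
Rounded to 2 significant figures: 0.38.

0.38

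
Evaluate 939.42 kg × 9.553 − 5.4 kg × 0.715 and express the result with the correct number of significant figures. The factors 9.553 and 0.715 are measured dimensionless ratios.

939.42 × 9.553 = 8974.27926 → 8974 kg (4 s.f., last digit at the 10^0 place).
5.4 × 0.715 = 3.861 → 3.9 kg (2 s.f., last digit at the 10^-1 place).
Difference: 8970.41826 kg; keep the coarser place, 10^0.
Result: 8970. kg.

8970. kg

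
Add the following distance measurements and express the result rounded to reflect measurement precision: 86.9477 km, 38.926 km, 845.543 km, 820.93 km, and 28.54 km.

86.9477 km + 38.926 km + 845.543 km + 820.93 km + 28.54 km = 1820.8867 km.
Addition/subtraction keeps the fewest decimal places: 86.9477 → 4 decimal places, 38.926 → 3 decimal places, 845.543 → 3 decimal places, 820.93 → 2 decimal places, 28.54 → 2 decimal places; limit is 2.
Rounded to 2 decimal places: 1820.89 km.

1820.89 km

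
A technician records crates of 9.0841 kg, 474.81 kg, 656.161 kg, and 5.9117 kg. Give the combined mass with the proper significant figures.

1145.97 kg

9.0841 kg + 474.81 kg + 656.161 kg + 5.9117 kg = 1145.9668 kg.
Addition/subtraction keeps the fewest decimal places: 9.0841 → 4 decimal places, 474.81 → 2 decimal places, 656.161 → 3 decimal places, 5.9117 → 4 decimal places; limit is 2.
Rounded to 2 decimal places: 1145.97 kg.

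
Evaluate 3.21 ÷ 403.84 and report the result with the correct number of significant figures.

3.21 ÷ 403.84 = 0.00794869255151…
Multiplication/division keeps the fewest significant figures: 3.21 → 3 s.f., 403.84 → 5 s.f.; limit is 3.
Rounded to 3 significant figures: 0.00795.

0.00795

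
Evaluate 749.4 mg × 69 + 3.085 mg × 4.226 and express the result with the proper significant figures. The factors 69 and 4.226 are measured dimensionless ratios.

5.2 × 10^4 mg

749.4 × 69 = 51708.6 → 5.2 × 10^4 mg (2 s.f., last digit at the 10^3 place).
3.085 × 4.226 = 13.03721 → 13.04 mg (4 s.f., last digit at the 10^-2 place).
Sum: 51721.63721 mg; keep the coarser place, 10^3.
Result: 5.2 × 10^4 mg.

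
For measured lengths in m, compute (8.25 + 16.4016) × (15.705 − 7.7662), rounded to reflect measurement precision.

195.7 m²

8.25 + 16.4016 = 24.6516, limited to 2 d.p. → 4 s.f.; 15.705 − 7.7662 = 7.9388, limited to 3 d.p. → 4 s.f.
Carrying full precision, 24.6516 × 7.9388 = 195.70412208; keep min(4, 4) = 4 s.f.
Rounded to 4 significant figures: 195.7 m².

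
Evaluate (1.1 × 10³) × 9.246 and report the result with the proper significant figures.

(1.1 × 10³) × 9.246 = 10170.6
Multiplication/division keeps the fewest significant figures: 1.1 × 10³ → 2 s.f., 9.246 → 4 s.f.; limit is 2.
Rounded to 2 significant figures: 1.0 × 10⁴.

1.0 × 10⁴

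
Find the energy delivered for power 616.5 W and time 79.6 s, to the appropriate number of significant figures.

energy delivered = 616.5 W × 79.6 s = 49073.4 J.
616.5 has 4 significant figures; 79.6 has 3.
Division/multiplication keeps the fewest: 3 significant figures.
Rounded: 4.91 × 10⁴ J.

4.91 × 10⁴ J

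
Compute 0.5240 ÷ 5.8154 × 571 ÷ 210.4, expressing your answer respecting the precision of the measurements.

0.5240 ÷ 5.8154 × 571 ÷ 210.4 = 0.244535585402…
Multiplication/division keeps the fewest significant figures: 0.5240 → 4 s.f., 5.8154 → 5 s.f., 571 → 3 s.f., 210.4 → 4 s.f.; limit is 3.
Rounded to 3 significant figures: 0.245.

0.245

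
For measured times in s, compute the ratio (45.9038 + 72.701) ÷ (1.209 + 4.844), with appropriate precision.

19.59

45.9038 + 72.701 = 118.6048, limited to 3 d.p. → 6 s.f.; 1.209 + 4.844 = 6.053, limited to 3 d.p. → 4 s.f.
Carrying full precision, 118.6048 ÷ 6.053 = 19.5943829506…; keep min(6, 4) = 4 s.f.
Rounded to 4 significant figures: 19.59.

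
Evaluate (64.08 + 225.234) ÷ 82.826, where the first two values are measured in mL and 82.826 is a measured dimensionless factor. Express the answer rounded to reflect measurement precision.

64.08 mL + 225.234 mL = 289.314 mL; the sum is limited to 2 decimal places (5 s.f.).
Carrying full precision, 289.314 ÷ 82.826 = 3.49303358849… mL; 82.826 has 5 s.f., so the result keeps min(5, 5) = 5 s.f.
Rounded to 5 significant figures: 3.4930 mL.

3.4930 mL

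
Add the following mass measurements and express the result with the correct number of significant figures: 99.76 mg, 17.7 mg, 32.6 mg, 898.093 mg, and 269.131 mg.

1317.3 mg

99.76 mg + 17.7 mg + 32.6 mg + 898.093 mg + 269.131 mg = 1317.284 mg.
Addition/subtraction keeps the fewest decimal places: 99.76 → 2 decimal places, 17.7 → 1 decimal place, 32.6 → 1 decimal place, 898.093 → 3 decimal places, 269.131 → 3 decimal places; limit is 1.
Rounded to 1 decimal place: 1317.3 mg.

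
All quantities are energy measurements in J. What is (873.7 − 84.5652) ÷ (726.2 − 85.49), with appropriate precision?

873.7 − 84.5652 = 789.1348, limited to 1 d.p. → 4 s.f.; 726.2 − 85.49 = 640.71, limited to 1 d.p. → 4 s.f.
Carrying full precision, 789.1348 ÷ 640.71 = 1.23165675579…; keep min(4, 4) = 4 s.f.
Rounded to 4 significant figures: 1.232.

1.232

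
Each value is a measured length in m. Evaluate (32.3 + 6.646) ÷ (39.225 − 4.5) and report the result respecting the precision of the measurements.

32.3 + 6.646 = 38.946, limited to 1 d.p. → 3 s.f.; 39.225 − 4.5 = 34.725, limited to 1 d.p. → 3 s.f.
Carrying full precision, 38.946 ÷ 34.725 = 1.12155507559…; keep min(3, 3) = 3 s.f.
Rounded to 3 significant figures: 1.12.

1.12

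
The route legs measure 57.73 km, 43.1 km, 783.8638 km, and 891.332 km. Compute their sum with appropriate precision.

1776.0 km

57.73 km + 43.1 km + 783.8638 km + 891.332 km = 1776.0258 km.
Addition/subtraction keeps the fewest decimal places: 57.73 → 2 decimal places, 43.1 → 1 decimal place, 783.8638 → 4 decimal places, 891.332 → 3 decimal places; limit is 1.
Rounded to 1 decimal place: 1776.0 km.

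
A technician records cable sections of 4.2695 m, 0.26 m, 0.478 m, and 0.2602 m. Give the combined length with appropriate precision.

5.27 m

4.2695 m + 0.26 m + 0.478 m + 0.2602 m = 5.2677 m.
Addition/subtraction keeps the fewest decimal places: 4.2695 → 4 decimal places, 0.26 → 2 decimal places, 0.478 → 3 decimal places, 0.2602 → 4 decimal places; limit is 2.
Rounded to 2 decimal places: 5.27 m.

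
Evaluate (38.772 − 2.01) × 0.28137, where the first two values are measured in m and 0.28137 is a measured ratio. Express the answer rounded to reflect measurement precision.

38.772 m − 2.01 m = 36.762 m; the difference is limited to 2 decimal places (4 s.f.).
Carrying full precision, 36.762 × 0.28137 = 10.34372394 m; 0.28137 has 5 s.f., so the result keeps min(4, 5) = 4 s.f.
Rounded to 4 significant figures: 10.34 m.

10.34 m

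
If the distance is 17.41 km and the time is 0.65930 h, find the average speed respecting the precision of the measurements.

26.41 km/h

average speed = 17.41 km ÷ 0.65930 h = 26.4067950857… km/h.
17.41 has 4 significant figures; 0.65930 has 5.
Division/multiplication keeps the fewest: 4 significant figures.
Rounded: 26.41 km/h.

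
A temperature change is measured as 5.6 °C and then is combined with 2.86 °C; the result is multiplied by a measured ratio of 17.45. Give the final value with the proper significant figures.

5.6 °C + 2.86 °C = 8.46 °C; the sum is limited to 1 decimal place (2 s.f.).
Carrying full precision, 8.46 × 17.45 = 147.627 °C; 17.45 has 4 s.f., so the result keeps min(2, 4) = 2 s.f.
Rounded to 2 significant figures: 1.5 × 10² °C.

1.5 × 10² °C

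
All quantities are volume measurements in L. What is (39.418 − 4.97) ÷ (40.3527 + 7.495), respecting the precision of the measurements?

39.418 − 4.97 = 34.448, limited to 2 d.p. → 4 s.f.; 40.3527 + 7.495 = 47.8477, limited to 3 d.p. → 5 s.f.
Carrying full precision, 34.448 ÷ 47.8477 = 0.719951011229…; keep min(4, 5) = 4 s.f.
Rounded to 4 significant figures: 0.7200.

0.7200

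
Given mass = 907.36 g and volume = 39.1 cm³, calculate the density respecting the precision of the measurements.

23.2 g/cm³

density = 907.36 g ÷ 39.1 cm³ = 23.2061381074… g/cm³.
907.36 has 5 significant figures; 39.1 has 3.
Division/multiplication keeps the fewest: 3 significant figures.
Rounded: 23.2 g/cm³.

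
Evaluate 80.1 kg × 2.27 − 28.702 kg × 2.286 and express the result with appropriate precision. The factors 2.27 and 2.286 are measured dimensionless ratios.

80.1 × 2.27 = 181.827 → 182 kg (3 s.f., last digit at the 10^0 place).
28.702 × 2.286 = 65.612772 → 65.61 kg (4 s.f., last digit at the 10^-2 place).
Difference: 116.214228 kg; keep the coarser place, 10^0.
Result: 116 kg.

116 kg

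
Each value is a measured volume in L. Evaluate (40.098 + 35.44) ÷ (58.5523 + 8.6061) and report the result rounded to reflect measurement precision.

1.125

40.098 + 35.44 = 75.538, limited to 2 d.p. → 4 s.f.; 58.5523 + 8.6061 = 67.1584, limited to 4 d.p. → 6 s.f.
Carrying full precision, 75.538 ÷ 67.1584 = 1.12477366941…; keep min(4, 6) = 4 s.f.
Rounded to 4 significant figures: 1.125.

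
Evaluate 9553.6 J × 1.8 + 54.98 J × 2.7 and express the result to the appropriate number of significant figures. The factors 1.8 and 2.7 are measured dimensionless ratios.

1.7 × 10⁴ J

9553.6 × 1.8 = 17196.48 → 1.7 × 10⁴ J (2 s.f., last digit at the 10^3 place).
54.98 × 2.7 = 148.446 → 1.5 × 10² J (2 s.f., last digit at the 10^1 place).
Sum: 17344.926 J; keep the coarser place, 10^3.
Result: 1.7 × 10⁴ J.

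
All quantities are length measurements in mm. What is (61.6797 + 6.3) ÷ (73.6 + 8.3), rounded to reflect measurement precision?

8.30 × 10⁻¹

61.6797 + 6.3 = 67.9797, limited to 1 d.p. → 3 s.f.; 73.6 + 8.3 = 81.9, limited to 1 d.p. → 3 s.f.
Carrying full precision, 67.9797 ÷ 81.9 = 0.830032967033…; keep min(3, 3) = 3 s.f.
Rounded to 3 significant figures: 8.30 × 10⁻¹.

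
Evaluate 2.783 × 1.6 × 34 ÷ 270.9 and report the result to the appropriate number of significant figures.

2.783 × 1.6 × 34 ÷ 270.9 = 0.558860095976…
Multiplication/division keeps the fewest significant figures: 2.783 → 4 s.f., 1.6 → 2 s.f., 34 → 2 s.f., 270.9 → 4 s.f.; limit is 2.
Rounded to 2 significant figures: 0.56.

0.56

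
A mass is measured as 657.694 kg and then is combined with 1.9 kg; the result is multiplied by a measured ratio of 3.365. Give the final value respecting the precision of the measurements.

657.694 kg + 1.9 kg = 659.594 kg; the sum is limited to 1 decimal place (4 s.f.).
Carrying full precision, 659.594 × 3.365 = 2219.53381 kg; 3.365 has 4 s.f., so the result keeps min(4, 4) = 4 s.f.
Rounded to 4 significant figures: 2.220 × 10^3 kg.

2.220 × 10^3 kg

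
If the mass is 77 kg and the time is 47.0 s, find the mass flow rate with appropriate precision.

1.6 kg/s

mass flow rate = 77 kg ÷ 47.0 s = 1.63829787234… kg/s.
77 has 2 significant figures; 47.0 has 3.
Division/multiplication keeps the fewest: 2 significant figures.
Rounded: 1.6 kg/s.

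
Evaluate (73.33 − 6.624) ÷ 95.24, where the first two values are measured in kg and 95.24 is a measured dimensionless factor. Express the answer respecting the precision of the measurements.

73.33 kg − 6.624 kg = 66.706 kg; the difference is limited to 2 decimal places (4 s.f.).
Carrying full precision, 66.706 ÷ 95.24 = 0.70039899202… kg; 95.24 has 4 s.f., so the result keeps min(4, 4) = 4 s.f.
Rounded to 4 significant figures: 0.7004 kg.

0.7004 kg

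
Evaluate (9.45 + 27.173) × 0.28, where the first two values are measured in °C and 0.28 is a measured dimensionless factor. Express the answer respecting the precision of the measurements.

10. °C

9.45 °C + 27.173 °C = 36.623 °C; the sum is limited to 2 decimal places (4 s.f.).
Carrying full precision, 36.623 × 0.28 = 10.25444 °C; 0.28 has 2 s.f., so the result keeps min(4, 2) = 2 s.f.
Rounded to 2 significant figures: 10. °C.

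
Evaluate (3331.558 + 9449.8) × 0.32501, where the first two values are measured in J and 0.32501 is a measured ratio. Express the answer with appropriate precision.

3331.558 J + 9449.8 J = 12781.358 J; the sum is limited to 1 decimal place (6 s.f.).
Carrying full precision, 12781.358 × 0.32501 = 4154.06916358 J; 0.32501 has 5 s.f., so the result keeps min(6, 5) = 5 s.f.
Rounded to 5 significant figures: 4.1541 × 10³ J.

4.1541 × 10³ J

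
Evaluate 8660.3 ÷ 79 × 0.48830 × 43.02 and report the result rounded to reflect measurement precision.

2.3 × 10^3

8660.3 ÷ 79 × 0.48830 × 43.02 = 2302.83581721…
Multiplication/division keeps the fewest significant figures: 8660.3 → 5 s.f., 79 → 2 s.f., 0.48830 → 5 s.f., 43.02 → 4 s.f.; limit is 2.
Rounded to 2 significant figures: 2.3 × 10^3.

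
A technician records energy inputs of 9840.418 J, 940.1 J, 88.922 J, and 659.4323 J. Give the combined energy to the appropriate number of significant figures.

11528.9 J

9840.418 J + 940.1 J + 88.922 J + 659.4323 J = 11528.8723 J.
Addition/subtraction keeps the fewest decimal places: 9840.418 → 3 decimal places, 940.1 → 1 decimal place, 88.922 → 3 decimal places, 659.4323 → 4 decimal places; limit is 1.
Rounded to 1 decimal place: 11528.9 J.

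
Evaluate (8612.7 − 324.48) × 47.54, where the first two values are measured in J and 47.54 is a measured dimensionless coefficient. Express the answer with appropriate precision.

3.940 × 10^5 J

8612.7 J − 324.48 J = 8288.22 J; the difference is limited to 1 decimal place (5 s.f.).
Carrying full precision, 8288.22 × 47.54 = 394021.9788 J; 47.54 has 4 s.f., so the result keeps min(5, 4) = 4 s.f.
Rounded to 4 significant figures: 3.940 × 10^5 J.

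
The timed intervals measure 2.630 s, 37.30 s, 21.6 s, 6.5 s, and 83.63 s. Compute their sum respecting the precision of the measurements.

2.630 s + 37.30 s + 21.6 s + 6.5 s + 83.63 s = 151.660 s.
Addition/subtraction keeps the fewest decimal places: 2.630 → 3 decimal places, 37.30 → 2 decimal places, 21.6 → 1 decimal place, 6.5 → 1 decimal place, 83.63 → 2 decimal places; limit is 1.
Rounded to 1 decimal place: 151.7 s.

151.7 s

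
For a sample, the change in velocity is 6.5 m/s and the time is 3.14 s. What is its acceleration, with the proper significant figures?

2.1 m/s²

acceleration = 6.5 m/s ÷ 3.14 s = 2.07006369427… m/s².
6.5 has 2 significant figures; 3.14 has 3.
Division/multiplication keeps the fewest: 2 significant figures.
Rounded: 2.1 m/s².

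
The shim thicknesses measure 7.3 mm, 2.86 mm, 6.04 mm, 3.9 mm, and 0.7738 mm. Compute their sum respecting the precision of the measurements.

20.9 mm

7.3 mm + 2.86 mm + 6.04 mm + 3.9 mm + 0.7738 mm = 20.8738 mm.
Addition/subtraction keeps the fewest decimal places: 7.3 → 1 decimal place, 2.86 → 2 decimal places, 6.04 → 2 decimal places, 3.9 → 1 decimal place, 0.7738 → 4 decimal places; limit is 1.
Rounded to 1 decimal place: 20.9 mm.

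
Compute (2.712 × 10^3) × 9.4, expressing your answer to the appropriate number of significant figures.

2.5 × 10^4

(2.712 × 10^3) × 9.4 = 25492.8
Multiplication/division keeps the fewest significant figures: 2.712 × 10^3 → 4 s.f., 9.4 → 2 s.f.; limit is 2.
Rounded to 2 significant figures: 2.5 × 10^4.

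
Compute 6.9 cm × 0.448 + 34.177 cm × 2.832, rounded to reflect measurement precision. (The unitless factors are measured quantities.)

99.9 cm

6.9 × 0.448 = 3.0912 → 3.1 cm (2 s.f., last digit at the 10^-1 place).
34.177 × 2.832 = 96.789264 → 96.79 cm (4 s.f., last digit at the 10^-2 place).
Sum: 99.880464 cm; keep the coarser place, 10^-1.
Result: 99.9 cm.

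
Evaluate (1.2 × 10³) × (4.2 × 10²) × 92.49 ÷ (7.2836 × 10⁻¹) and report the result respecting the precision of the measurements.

6.4 × 10⁷

(1.2 × 10³) × (4.2 × 10²) × 92.49 ÷ (7.2836 × 10⁻¹) = 63999890.1642…
Multiplication/division keeps the fewest significant figures: 1.2 × 10³ → 2 s.f., 4.2 × 10² → 2 s.f., 92.49 → 4 s.f., 7.2836 × 10⁻¹ → 5 s.f.; limit is 2.
Rounded to 2 significant figures: 6.4 × 10⁷.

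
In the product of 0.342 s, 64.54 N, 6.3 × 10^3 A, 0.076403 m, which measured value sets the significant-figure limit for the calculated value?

6.3 × 10^3 A

0.342 s → 3 s.f.; 64.54 N → 4 s.f.; 6.3 × 10^3 A → 2 s.f.; 0.076403 m → 5 s.f.
The fewest is 2 significant figures, from 6.3 × 10^3 A.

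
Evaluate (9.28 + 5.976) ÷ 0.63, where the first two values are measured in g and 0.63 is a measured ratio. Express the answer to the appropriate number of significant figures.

24 g

9.28 g + 5.976 g = 15.256 g; the sum is limited to 2 decimal places (4 s.f.).
Carrying full precision, 15.256 ÷ 0.63 = 24.2158730159… g; 0.63 has 2 s.f., so the result keeps min(4, 2) = 2 s.f.
Rounded to 2 significant figures: 24 g.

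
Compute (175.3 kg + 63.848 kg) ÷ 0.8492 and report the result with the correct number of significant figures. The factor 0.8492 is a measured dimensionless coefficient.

281.6 kg

175.3 kg + 63.848 kg = 239.148 kg; the sum is limited to 1 decimal place (4 s.f.).
Carrying full precision, 239.148 ÷ 0.8492 = 281.615638248… kg; 0.8492 has 4 s.f., so the result keeps min(4, 4) = 4 s.f.
Rounded to 4 significant figures: 281.6 kg.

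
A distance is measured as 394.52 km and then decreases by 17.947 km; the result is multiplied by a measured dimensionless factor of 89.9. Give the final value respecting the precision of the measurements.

3.39 × 10^4 km

394.52 km − 17.947 km = 376.573 km; the difference is limited to 2 decimal places (5 s.f.).
Carrying full precision, 376.573 × 89.9 = 33853.9127 km; 89.9 has 3 s.f., so the result keeps min(5, 3) = 3 s.f.
Rounded to 3 significant figures: 3.39 × 10^4 km.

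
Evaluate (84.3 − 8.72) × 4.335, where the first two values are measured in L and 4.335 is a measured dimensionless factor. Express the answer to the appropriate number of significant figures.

84.3 L − 8.72 L = 75.58 L; the difference is limited to 1 decimal place (3 s.f.).
Carrying full precision, 75.58 × 4.335 = 327.6393 L; 4.335 has 4 s.f., so the result keeps min(3, 4) = 3 s.f.
Rounded to 3 significant figures: 328 L.

328 L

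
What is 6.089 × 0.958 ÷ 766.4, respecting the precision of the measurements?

7.61 × 10^-3

6.089 × 0.958 ÷ 766.4 = 0.00761125
Multiplication/division keeps the fewest significant figures: 6.089 → 4 s.f., 0.958 → 3 s.f., 766.4 → 4 s.f.; limit is 3.
Rounded to 3 significant figures: 7.61 × 10^-3.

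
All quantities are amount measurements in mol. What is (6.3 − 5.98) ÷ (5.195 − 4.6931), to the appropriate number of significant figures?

0.6

6.3 − 5.98 = 0.32, limited to 1 d.p. → 1 s.f.; 5.195 − 4.6931 = 0.5019, limited to 3 d.p. → 3 s.f.
Carrying full precision, 0.32 ÷ 0.5019 = 0.637577206615…; keep min(1, 3) = 1 s.f.
Rounded to 1 significant figure: 0.6.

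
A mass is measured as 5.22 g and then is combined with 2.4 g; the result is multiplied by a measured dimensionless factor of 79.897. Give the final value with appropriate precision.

5.22 g + 2.4 g = 7.62 g; the sum is limited to 1 decimal place (2 s.f.).
Carrying full precision, 7.62 × 79.897 = 608.81514 g; 79.897 has 5 s.f., so the result keeps min(2, 5) = 2 s.f.
Rounded to 2 significant figures: 6.1 × 10^2 g.

6.1 × 10^2 g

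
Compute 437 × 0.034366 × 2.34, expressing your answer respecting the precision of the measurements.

35.1

437 × 0.034366 × 2.34 = 35.14198428
Multiplication/division keeps the fewest significant figures: 437 → 3 s.f., 0.034366 → 5 s.f., 2.34 → 3 s.f.; limit is 3.
Rounded to 3 significant figures: 35.1.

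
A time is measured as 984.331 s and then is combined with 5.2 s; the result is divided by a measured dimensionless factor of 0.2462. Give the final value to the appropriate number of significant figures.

4019 s

984.331 s + 5.2 s = 989.531 s; the sum is limited to 1 decimal place (4 s.f.).
Carrying full precision, 989.531 ÷ 0.2462 = 4019.21608448… s; 0.2462 has 4 s.f., so the result keeps min(4, 4) = 4 s.f.
Rounded to 4 significant figures: 4019 s.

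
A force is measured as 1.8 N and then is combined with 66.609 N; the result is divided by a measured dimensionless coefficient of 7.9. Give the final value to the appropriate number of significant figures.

8.7 N

1.8 N + 66.609 N = 68.409 N; the sum is limited to 1 decimal place (3 s.f.).
Carrying full precision, 68.409 ÷ 7.9 = 8.65936708861… N; 7.9 has 2 s.f., so the result keeps min(3, 2) = 2 s.f.
Rounded to 2 significant figures: 8.7 N.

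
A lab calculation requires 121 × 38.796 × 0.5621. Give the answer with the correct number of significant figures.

2.64 × 10^3

121 × 38.796 × 0.5621 = 2638.6750236
Multiplication/division keeps the fewest significant figures: 121 → 3 s.f., 38.796 → 5 s.f., 0.5621 → 4 s.f.; limit is 3.
Rounded to 3 significant figures: 2.64 × 10^3.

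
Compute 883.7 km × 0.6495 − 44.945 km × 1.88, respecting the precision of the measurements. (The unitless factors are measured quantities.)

883.7 × 0.6495 = 573.96315 → 574.0 km (4 s.f., last digit at the 10^-1 place).
44.945 × 1.88 = 84.4966 → 84.5 km (3 s.f., last digit at the 10^-1 place).
Difference: 489.46655 km; keep the coarser place, 10^-1.
Result: 489.5 km.

489.5 km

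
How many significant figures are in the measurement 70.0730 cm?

70.0730: trailing zeros after a decimal point are significant; zeros between nonzero digits are significant.

6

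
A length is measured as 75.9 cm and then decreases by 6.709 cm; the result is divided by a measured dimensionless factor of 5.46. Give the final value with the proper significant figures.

12.7 cm

75.9 cm − 6.709 cm = 69.191 cm; the difference is limited to 1 decimal place (3 s.f.).
Carrying full precision, 69.191 ÷ 5.46 = 12.6723443223… cm; 5.46 has 3 s.f., so the result keeps min(3, 3) = 3 s.f.
Rounded to 3 significant figures: 12.7 cm.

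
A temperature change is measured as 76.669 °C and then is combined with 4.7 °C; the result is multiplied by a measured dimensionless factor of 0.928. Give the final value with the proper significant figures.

75.5 °C

76.669 °C + 4.7 °C = 81.369 °C; the sum is limited to 1 decimal place (3 s.f.).
Carrying full precision, 81.369 × 0.928 = 75.510432 °C; 0.928 has 3 s.f., so the result keeps min(3, 3) = 3 s.f.
Rounded to 3 significant figures: 75.5 °C.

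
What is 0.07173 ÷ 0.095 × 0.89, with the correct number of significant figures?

0.07173 ÷ 0.095 × 0.89 = 0.671996842105…
Multiplication/division keeps the fewest significant figures: 0.07173 → 4 s.f., 0.095 → 2 s.f., 0.89 → 2 s.f.; limit is 2.
Rounded to 2 significant figures: 0.67.

0.67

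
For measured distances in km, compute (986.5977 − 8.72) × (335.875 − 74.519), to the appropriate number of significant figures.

986.5977 − 8.72 = 977.8777, limited to 2 d.p. → 5 s.f.; 335.875 − 74.519 = 261.356, limited to 3 d.p. → 6 s.f.
Carrying full precision, 977.8777 × 261.356 = 255574.204161…; keep min(5, 6) = 5 s.f.
Rounded to 5 significant figures: 2.5557 × 10^5 km².

2.5557 × 10^5 km²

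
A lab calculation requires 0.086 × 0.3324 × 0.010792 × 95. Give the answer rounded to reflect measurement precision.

0.086 × 0.3324 × 0.010792 × 95 = 0.029307920736
Multiplication/division keeps the fewest significant figures: 0.086 → 2 s.f., 0.3324 → 4 s.f., 0.010792 → 5 s.f., 95 → 2 s.f.; limit is 2.
Rounded to 2 significant figures: 2.9 × 10^-2.

2.9 × 10^-2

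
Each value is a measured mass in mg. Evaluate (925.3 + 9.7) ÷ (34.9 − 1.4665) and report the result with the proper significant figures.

28.0

925.3 + 9.7 = 935.0, limited to 1 d.p. → 4 s.f.; 34.9 − 1.4665 = 33.4335, limited to 1 d.p. → 3 s.f.
Carrying full precision, 935.0 ÷ 33.4335 = 27.9659622833…; keep min(4, 3) = 3 s.f.
Rounded to 3 significant figures: 28.0.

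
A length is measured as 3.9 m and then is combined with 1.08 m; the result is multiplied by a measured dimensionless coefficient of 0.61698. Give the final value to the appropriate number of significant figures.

3.1 m

3.9 m + 1.08 m = 4.98 m; the sum is limited to 1 decimal place (2 s.f.).
Carrying full precision, 4.98 × 0.61698 = 3.0725604 m; 0.61698 has 5 s.f., so the result keeps min(2, 5) = 2 s.f.
Rounded to 2 significant figures: 3.1 m.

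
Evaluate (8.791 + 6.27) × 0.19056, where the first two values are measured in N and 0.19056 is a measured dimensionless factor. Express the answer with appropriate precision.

8.791 N + 6.27 N = 15.061 N; the sum is limited to 2 decimal places (4 s.f.).
Carrying full precision, 15.061 × 0.19056 = 2.87002416 N; 0.19056 has 5 s.f., so the result keeps min(4, 5) = 4 s.f.
Rounded to 4 significant figures: 2.870 N.

2.870 N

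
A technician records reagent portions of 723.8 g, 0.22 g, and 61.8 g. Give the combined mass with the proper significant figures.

785.8 g

723.8 g + 0.22 g + 61.8 g = 785.82 g.
Addition/subtraction keeps the fewest decimal places: 723.8 → 1 decimal place, 0.22 → 2 decimal places, 61.8 → 1 decimal place; limit is 1.
Rounded to 1 decimal place: 785.8 g.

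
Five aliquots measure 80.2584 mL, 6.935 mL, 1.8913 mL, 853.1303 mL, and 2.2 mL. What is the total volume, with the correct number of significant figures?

944.4 mL

80.2584 mL + 6.935 mL + 1.8913 mL + 853.1303 mL + 2.2 mL = 944.4150 mL.
Addition/subtraction keeps the fewest decimal places: 80.2584 → 4 decimal places, 6.935 → 3 decimal places, 1.8913 → 4 decimal places, 853.1303 → 4 decimal places, 2.2 → 1 decimal place; limit is 1.
Rounded to 1 decimal place: 944.4 mL.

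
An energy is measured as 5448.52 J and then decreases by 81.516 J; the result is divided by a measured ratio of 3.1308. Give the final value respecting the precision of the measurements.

1.7143 × 10³ J

5448.52 J − 81.516 J = 5367.004 J; the difference is limited to 2 decimal places (6 s.f.).
Carrying full precision, 5367.004 ÷ 3.1308 = 1714.25961416… J; 3.1308 has 5 s.f., so the result keeps min(6, 5) = 5 s.f.
Rounded to 5 significant figures: 1.7143 × 10³ J.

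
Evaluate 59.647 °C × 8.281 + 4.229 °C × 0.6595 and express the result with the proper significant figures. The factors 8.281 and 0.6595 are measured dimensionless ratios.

59.647 × 8.281 = 493.936807 → 493.9 °C (4 s.f., last digit at the 10^-1 place).
4.229 × 0.6595 = 2.7890255 → 2.789 °C (4 s.f., last digit at the 10^-3 place).
Sum: 496.7258325 °C; keep the coarser place, 10^-1.
Result: 496.7 °C.

496.7 °C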